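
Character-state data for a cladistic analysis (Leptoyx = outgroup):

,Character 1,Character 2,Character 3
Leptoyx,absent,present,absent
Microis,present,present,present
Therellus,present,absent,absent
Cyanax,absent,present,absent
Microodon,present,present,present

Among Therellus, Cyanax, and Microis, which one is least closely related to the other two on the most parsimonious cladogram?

Cyanax

Character polarity is set by the outgroup: the derived state is whichever differs from the outgroup's state, so for Character 2 the derived state is 'absent', and for the remaining characters it is 'present'.
Character 1: derived state 'present' in Microis, Microodon, and Therellus only — synapomorphy for {Microis, Microodon, Therellus}.
Character 2: derived state 'absent' in Therellus only — an autapomorphy, so it tells us nothing about relationships among taxa.
Character 3 (derived state 'present') is shared by Microis and Microodon — a synapomorphy uniting that clade.
Most parsimonious ingroup topology: (((Microis,Microodon),Therellus),Cyanax).
Microis and Therellus share a more recent common ancestor with each other than either does with Cyanax, so Cyanax is the least closely related of the three.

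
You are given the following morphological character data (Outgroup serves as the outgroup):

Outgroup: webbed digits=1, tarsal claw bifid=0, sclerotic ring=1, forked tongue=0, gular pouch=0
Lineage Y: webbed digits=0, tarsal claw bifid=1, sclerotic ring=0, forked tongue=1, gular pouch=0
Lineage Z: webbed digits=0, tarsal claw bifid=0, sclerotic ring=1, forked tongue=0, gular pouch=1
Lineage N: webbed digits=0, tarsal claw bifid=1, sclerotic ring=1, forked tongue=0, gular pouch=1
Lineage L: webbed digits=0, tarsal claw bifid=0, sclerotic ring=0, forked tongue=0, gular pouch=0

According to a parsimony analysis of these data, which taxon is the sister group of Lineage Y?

Lineage L

Character polarity is set by the outgroup: the derived state is whichever differs from the outgroup's state, so for webbed digits, sclerotic ring the derived state is '0', and for the remaining characters it is '1'.
All ingroup taxa share the derived state '0' for webbed digits; it defines the ingroup but does not resolve relationships within it.
tarsal claw bifid (state '1') occurs in Lineage N and Lineage Y but conflicts with the nesting implied by the other characters — most parsimoniously interpreted as homoplasy.
sclerotic ring (derived state '0') is shared by Lineage L and Lineage Y — a synapomorphy uniting that clade.
forked tongue: derived state '1' in Lineage Y only — an autapomorphy, so it tells us nothing about relationships among taxa.
Only Lineage N and Lineage Z show the derived state '1' for gular pouch, supporting them as a clade.
Most parsimonious ingroup topology: ((Lineage Y,Lineage L),(Lineage Z,Lineage N)).
Lineage Y and Lineage L form a cherry on this tree, so they are sister taxa.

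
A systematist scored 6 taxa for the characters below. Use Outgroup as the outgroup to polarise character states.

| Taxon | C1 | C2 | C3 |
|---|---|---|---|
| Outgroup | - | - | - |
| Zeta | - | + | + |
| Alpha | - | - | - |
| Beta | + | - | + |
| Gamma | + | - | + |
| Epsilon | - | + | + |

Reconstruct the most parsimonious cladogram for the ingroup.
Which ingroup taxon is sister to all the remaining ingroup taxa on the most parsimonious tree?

Alpha

The outgroup has state '-' for every character, so '+' is the derived state throughout.
C1 (derived state '+') is shared by Beta and Gamma — a synapomorphy uniting that clade.
C2: derived state '+' in Epsilon and Zeta only — synapomorphy for {Epsilon, Zeta}.
Only Beta, Epsilon, Gamma, and Zeta show the derived state '+' for C3, supporting them as a clade.
Most parsimonious ingroup topology: (((Zeta,Epsilon),(Beta,Gamma)),Alpha).
Alpha is sister to the clade containing all other ingroup taxa, so it is the earliest-diverging (most basal) ingroup lineage.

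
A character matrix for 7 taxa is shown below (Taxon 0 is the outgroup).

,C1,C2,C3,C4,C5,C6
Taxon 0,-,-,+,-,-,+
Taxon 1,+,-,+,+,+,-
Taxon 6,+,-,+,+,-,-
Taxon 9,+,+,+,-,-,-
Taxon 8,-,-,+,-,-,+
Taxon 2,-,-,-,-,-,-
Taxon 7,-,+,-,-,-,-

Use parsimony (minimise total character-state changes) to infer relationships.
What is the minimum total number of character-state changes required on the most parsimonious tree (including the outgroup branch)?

7

Character polarity is set by the outgroup: the derived state is whichever differs from the outgroup's state, so for C3, C6 the derived state is '-', and for the remaining characters it is '+'.
C1 (derived state '+') is shared by Taxon 1, Taxon 6, and Taxon 9 — a synapomorphy uniting that clade.
C2 groups Taxon 7 and Taxon 9, which is incompatible with the clades supported by the remaining characters; treating it as convergent (homoplasy) costs fewer steps than any alternative tree.
C3 (derived state '-') is shared by Taxon 2 and Taxon 7 — a synapomorphy uniting that clade.
C4 (derived state '+') is shared by Taxon 1 and Taxon 6 — a synapomorphy uniting that clade.
C5 (derived state '+') is unique to Taxon 1 (autapomorphy; uninformative for grouping).
Only Taxon 1, Taxon 2, Taxon 6, Taxon 7, and Taxon 9 show the derived state '-' for C6, supporting them as a clade.
Most parsimonious ingroup topology: ((((Taxon 1,Taxon 6),Taxon 9),(Taxon 2,Taxon 7)),Taxon 8).
Changes per character on this tree: C1: 1; C2: 2; C3: 1; C4: 1; C5: 1; C6: 1.
Total = 7.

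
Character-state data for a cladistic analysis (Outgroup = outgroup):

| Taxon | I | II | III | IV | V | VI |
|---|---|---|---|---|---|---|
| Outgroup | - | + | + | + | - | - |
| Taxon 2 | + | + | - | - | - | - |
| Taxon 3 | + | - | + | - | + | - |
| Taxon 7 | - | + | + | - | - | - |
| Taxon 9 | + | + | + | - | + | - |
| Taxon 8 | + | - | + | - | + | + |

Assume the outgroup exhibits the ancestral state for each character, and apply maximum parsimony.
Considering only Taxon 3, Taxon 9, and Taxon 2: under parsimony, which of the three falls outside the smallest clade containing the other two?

Character polarity is set by the outgroup: the derived state is whichever differs from the outgroup's state, so for II, III, IV the derived state is '-', and for the remaining characters it is '+'.
I: derived state '+' in Taxon 2, Taxon 3, Taxon 8, and Taxon 9 only — synapomorphy for {Taxon 2, Taxon 3, Taxon 8, Taxon 9}.
II (derived state '-') is shared by Taxon 3 and Taxon 8 — a synapomorphy uniting that clade.
III (derived state '-') is unique to Taxon 2 (autapomorphy; uninformative for grouping).
All ingroup taxa share the derived state '-' for IV; it defines the ingroup but does not resolve relationships within it.
V: derived state '+' in Taxon 3, Taxon 8, and Taxon 9 only — synapomorphy for {Taxon 3, Taxon 8, Taxon 9}.
VI: derived state '+' in Taxon 8 only — an autapomorphy, so it tells us nothing about relationships among taxa.
Most parsimonious ingroup topology: ((Taxon 2,((Taxon 3,Taxon 8),Taxon 9)),Taxon 7).
Taxon 9 and Taxon 3 share a more recent common ancestor with each other than either does with Taxon 2, so Taxon 2 is the least closely related of the three.

Taxon 2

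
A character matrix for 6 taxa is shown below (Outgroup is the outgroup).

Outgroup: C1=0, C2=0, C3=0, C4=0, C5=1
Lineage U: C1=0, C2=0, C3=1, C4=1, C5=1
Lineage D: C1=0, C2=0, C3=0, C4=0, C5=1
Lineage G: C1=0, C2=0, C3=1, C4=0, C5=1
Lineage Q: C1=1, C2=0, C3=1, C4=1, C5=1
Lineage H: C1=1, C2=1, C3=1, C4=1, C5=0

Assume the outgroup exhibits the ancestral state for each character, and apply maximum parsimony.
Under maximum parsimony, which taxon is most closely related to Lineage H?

Lineage Q

Character polarity is set by the outgroup: the derived state is whichever differs from the outgroup's state, so for C5 the derived state is '0', and for the remaining characters it is '1'.
C1: derived state '1' in Lineage H and Lineage Q only — synapomorphy for {Lineage H, Lineage Q}.
C2 (derived state '1') is unique to Lineage H (autapomorphy; uninformative for grouping).
C3: derived state '1' in Lineage G, Lineage H, Lineage Q, and Lineage U only — synapomorphy for {Lineage G, Lineage H, Lineage Q, Lineage U}.
C4: derived state '1' in Lineage H, Lineage Q, and Lineage U only — synapomorphy for {Lineage H, Lineage Q, Lineage U}.
C5 (derived state '0') is unique to Lineage H (autapomorphy; uninformative for grouping).
Most parsimonious ingroup topology: (((Lineage U,(Lineage Q,Lineage H)),Lineage G),Lineage D).
Lineage H and Lineage Q form a cherry on this tree, so they are sister taxa.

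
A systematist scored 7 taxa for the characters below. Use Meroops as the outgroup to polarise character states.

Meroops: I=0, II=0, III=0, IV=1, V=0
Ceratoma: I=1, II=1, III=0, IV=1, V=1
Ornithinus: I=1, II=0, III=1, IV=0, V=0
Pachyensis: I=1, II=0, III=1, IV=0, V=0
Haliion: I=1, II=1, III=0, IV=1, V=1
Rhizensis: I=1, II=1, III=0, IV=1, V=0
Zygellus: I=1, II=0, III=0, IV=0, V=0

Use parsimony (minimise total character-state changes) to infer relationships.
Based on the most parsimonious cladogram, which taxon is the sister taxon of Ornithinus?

Character polarity is set by the outgroup: the derived state is whichever differs from the outgroup's state, so for IV the derived state is '0', and for the remaining characters it is '1'.
All ingroup taxa share the derived state '1' for I; it defines the ingroup but does not resolve relationships within it.
II (derived state '1') is shared by Ceratoma, Haliion, and Rhizensis — a synapomorphy uniting that clade.
III: derived state '1' in Ornithinus and Pachyensis only — synapomorphy for {Ornithinus, Pachyensis}.
Only Ornithinus, Pachyensis, and Zygellus show the derived state '0' for IV, supporting them as a clade.
V (derived state '1') is shared by Ceratoma and Haliion — a synapomorphy uniting that clade.
Most parsimonious ingroup topology: (((Ceratoma,Haliion),Rhizensis),((Ornithinus,Pachyensis),Zygellus)).
Ornithinus and Pachyensis form a cherry on this tree, so they are sister taxa.

Pachyensis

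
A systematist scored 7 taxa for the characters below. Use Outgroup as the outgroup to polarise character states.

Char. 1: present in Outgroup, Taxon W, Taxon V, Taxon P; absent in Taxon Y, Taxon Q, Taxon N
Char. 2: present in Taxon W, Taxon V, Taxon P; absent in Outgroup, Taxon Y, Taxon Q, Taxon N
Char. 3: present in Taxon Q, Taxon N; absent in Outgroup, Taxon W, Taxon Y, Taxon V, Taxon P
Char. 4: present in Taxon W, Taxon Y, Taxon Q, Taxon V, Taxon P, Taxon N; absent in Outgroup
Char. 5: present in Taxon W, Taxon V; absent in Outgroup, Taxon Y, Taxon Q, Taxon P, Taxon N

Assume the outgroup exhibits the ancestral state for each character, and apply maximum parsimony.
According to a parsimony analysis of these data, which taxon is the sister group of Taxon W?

Character polarity is set by the outgroup: the derived state is whichever differs from the outgroup's state, so for Char. 1 the derived state is 'absent', and for the remaining characters it is 'present'.
Char. 1 (derived state 'absent') is shared by Taxon N, Taxon Q, and Taxon Y — a synapomorphy uniting that clade.
Char. 2: derived state 'present' in Taxon P, Taxon V, and Taxon W only — synapomorphy for {Taxon P, Taxon V, Taxon W}.
Char. 3 (derived state 'present') is shared by Taxon N and Taxon Q — a synapomorphy uniting that clade.
Char. 4 (derived state 'present') is shared by all ingroup taxa — unites the whole ingroup.
Char. 5: derived state 'present' in Taxon V and Taxon W only — synapomorphy for {Taxon V, Taxon W}.
Most parsimonious ingroup topology: (((Taxon W,Taxon V),Taxon P),(Taxon Y,(Taxon Q,Taxon N))).
Taxon W and Taxon V form a cherry on this tree, so they are sister taxa.

Taxon V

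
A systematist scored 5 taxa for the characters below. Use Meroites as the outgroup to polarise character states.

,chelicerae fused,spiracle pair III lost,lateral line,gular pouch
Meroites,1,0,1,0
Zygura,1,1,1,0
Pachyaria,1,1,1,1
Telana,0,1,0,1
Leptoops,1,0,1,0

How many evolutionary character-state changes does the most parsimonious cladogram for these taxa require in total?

4

Character polarity is set by the outgroup: the derived state is whichever differs from the outgroup's state, so for chelicerae fused, lateral line the derived state is '0', and for the remaining characters it is '1'.
chelicerae fused (derived state '0') is unique to Telana (autapomorphy; uninformative for grouping).
spiracle pair III lost (derived state '1') is shared by Pachyaria, Telana, and Zygura — a synapomorphy uniting that clade.
lateral line: derived state '0' in Telana only — an autapomorphy, so it tells us nothing about relationships among taxa.
Only Pachyaria and Telana show the derived state '1' for gular pouch, supporting them as a clade.
Most parsimonious ingroup topology: ((Zygura,(Pachyaria,Telana)),Leptoops).
Changes per character on this tree: chelicerae fused: 1; spiracle pair III lost: 1; lateral line: 1; gular pouch: 1.
Total = 4.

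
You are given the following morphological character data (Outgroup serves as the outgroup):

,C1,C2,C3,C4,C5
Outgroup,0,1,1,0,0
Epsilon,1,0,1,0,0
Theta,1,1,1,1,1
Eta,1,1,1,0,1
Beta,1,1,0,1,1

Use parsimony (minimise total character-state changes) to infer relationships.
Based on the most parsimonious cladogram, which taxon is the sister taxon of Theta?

Character polarity is set by the outgroup: the derived state is whichever differs from the outgroup's state, so for C2, C3 the derived state is '0', and for the remaining characters it is '1'.
All ingroup taxa share the derived state '1' for C1; it defines the ingroup but does not resolve relationships within it.
C2 (derived state '0') is unique to Epsilon (autapomorphy; uninformative for grouping).
C3 (derived state '0') is unique to Beta (autapomorphy; uninformative for grouping).
C4: derived state '1' in Beta and Theta only — synapomorphy for {Beta, Theta}.
Only Beta, Eta, and Theta show the derived state '1' for C5, supporting them as a clade.
Most parsimonious ingroup topology: (Epsilon,((Theta,Beta),Eta)).
Theta and Beta form a cherry on this tree, so they are sister taxa.

Beta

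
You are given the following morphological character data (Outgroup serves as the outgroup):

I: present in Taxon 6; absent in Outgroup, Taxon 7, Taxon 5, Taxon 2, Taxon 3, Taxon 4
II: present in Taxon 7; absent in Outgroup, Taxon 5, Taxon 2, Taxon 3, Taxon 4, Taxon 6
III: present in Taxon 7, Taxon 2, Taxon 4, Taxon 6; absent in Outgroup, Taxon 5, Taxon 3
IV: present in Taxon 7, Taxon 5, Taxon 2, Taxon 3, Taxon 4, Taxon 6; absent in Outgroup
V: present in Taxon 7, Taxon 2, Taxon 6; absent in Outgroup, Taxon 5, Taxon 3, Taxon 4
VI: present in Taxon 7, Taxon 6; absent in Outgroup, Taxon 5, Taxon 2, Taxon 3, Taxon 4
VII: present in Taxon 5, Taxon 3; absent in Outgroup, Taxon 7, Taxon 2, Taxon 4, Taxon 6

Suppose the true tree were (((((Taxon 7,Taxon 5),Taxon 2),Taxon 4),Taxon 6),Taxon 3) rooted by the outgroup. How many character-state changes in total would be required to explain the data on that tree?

12

Map each character onto (((((Taxon 7,Taxon 5),Taxon 2),Taxon 4),Taxon 6),Taxon 3) (rooted by Outgroup) and count the minimum state changes it requires (Fitch parsimony):
I: 1; II: 1; III: 2; IV: 1; V: 3; VI: 2; VII: 2.
Total tree length = 12.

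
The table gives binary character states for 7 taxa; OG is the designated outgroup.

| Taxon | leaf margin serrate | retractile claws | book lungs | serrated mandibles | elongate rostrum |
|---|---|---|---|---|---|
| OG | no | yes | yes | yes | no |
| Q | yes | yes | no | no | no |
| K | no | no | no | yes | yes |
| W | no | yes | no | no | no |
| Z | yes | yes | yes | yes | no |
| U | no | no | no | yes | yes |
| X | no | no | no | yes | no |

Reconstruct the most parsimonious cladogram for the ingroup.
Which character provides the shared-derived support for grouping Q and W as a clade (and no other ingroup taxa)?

serrated mandibles

Character polarity is set by the outgroup: the derived state is whichever differs from the outgroup's state, so for retractile claws, book lungs, serrated mandibles the derived state is 'no', and for the remaining characters it is 'yes'.
leaf margin serrate groups Q and Z, which is incompatible with the clades supported by the remaining characters; treating it as convergent (homoplasy) costs fewer steps than any alternative tree.
retractile claws (derived state 'no') is shared by K, U, and X — a synapomorphy uniting that clade.
Only K, Q, U, W, and X show the derived state 'no' for book lungs, supporting them as a clade.
serrated mandibles (derived state 'no') is shared by Q and W — a synapomorphy uniting that clade.
elongate rostrum (derived state 'yes') is shared by K and U — a synapomorphy uniting that clade.
Most parsimonious ingroup topology: (((Q,W),((K,U),X)),Z).
The clade {Q, W} is supported by serrated mandibles: its derived state 'no' occurs in exactly those taxa and in no other taxon (including the outgroup).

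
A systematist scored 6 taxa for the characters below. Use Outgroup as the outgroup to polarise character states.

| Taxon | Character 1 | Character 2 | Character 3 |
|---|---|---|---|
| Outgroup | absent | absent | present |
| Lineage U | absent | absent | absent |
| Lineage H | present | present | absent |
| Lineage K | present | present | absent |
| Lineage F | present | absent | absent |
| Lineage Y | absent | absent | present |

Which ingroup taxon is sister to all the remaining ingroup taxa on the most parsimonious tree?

Character polarity is set by the outgroup: the derived state is whichever differs from the outgroup's state, so for Character 3 the derived state is 'absent', and for the remaining characters it is 'present'.
Only Lineage F, Lineage H, and Lineage K show the derived state 'present' for Character 1, supporting them as a clade.
Character 2 (derived state 'present') is shared by Lineage H and Lineage K — a synapomorphy uniting that clade.
Only Lineage F, Lineage H, Lineage K, and Lineage U show the derived state 'absent' for Character 3, supporting them as a clade.
Most parsimonious ingroup topology: ((Lineage U,((Lineage H,Lineage K),Lineage F)),Lineage Y).
Lineage Y is sister to the clade containing all other ingroup taxa, so it is the earliest-diverging (most basal) ingroup lineage.

Lineage Y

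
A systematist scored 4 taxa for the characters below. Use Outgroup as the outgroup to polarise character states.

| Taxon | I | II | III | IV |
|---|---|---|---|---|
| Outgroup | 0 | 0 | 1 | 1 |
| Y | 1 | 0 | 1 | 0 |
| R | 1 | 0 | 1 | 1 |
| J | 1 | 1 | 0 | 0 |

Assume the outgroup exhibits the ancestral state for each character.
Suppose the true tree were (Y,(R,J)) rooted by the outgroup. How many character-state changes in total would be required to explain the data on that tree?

5

Map each character onto (Y,(R,J)) (rooted by Outgroup) and count the minimum state changes it requires (Fitch parsimony):
I: 1; II: 1; III: 1; IV: 2.
Total tree length = 5.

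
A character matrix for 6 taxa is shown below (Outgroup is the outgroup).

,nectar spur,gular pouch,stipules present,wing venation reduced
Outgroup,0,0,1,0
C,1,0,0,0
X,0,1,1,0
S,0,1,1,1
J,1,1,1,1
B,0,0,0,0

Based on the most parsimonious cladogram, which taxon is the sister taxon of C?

B

Character polarity is set by the outgroup: the derived state is whichever differs from the outgroup's state, so for stipules present the derived state is '0', and for the remaining characters it is '1'.
nectar spur groups C and J, which is incompatible with the clades supported by the remaining characters; treating it as convergent (homoplasy) costs fewer steps than any alternative tree.
gular pouch: derived state '1' in J, S, and X only — synapomorphy for {J, S, X}.
Only B and C show the derived state '0' for stipules present, supporting them as a clade.
Only J and S show the derived state '1' for wing venation reduced, supporting them as a clade.
Most parsimonious ingroup topology: ((C,B),(X,(S,J))).
C and B form a cherry on this tree, so they are sister taxa.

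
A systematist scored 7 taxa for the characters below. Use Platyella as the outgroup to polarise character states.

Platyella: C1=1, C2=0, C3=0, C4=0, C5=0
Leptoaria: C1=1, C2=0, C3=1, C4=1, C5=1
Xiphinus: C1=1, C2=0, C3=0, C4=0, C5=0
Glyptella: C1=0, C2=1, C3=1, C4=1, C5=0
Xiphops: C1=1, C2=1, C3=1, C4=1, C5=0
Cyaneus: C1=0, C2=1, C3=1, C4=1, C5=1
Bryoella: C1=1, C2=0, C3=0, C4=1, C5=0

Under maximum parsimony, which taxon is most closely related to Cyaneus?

Character polarity is set by the outgroup: the derived state is whichever differs from the outgroup's state, so for C1 the derived state is '0', and for the remaining characters it is '1'.
Only Cyaneus and Glyptella show the derived state '0' for C1, supporting them as a clade.
Only Cyaneus, Glyptella, and Xiphops show the derived state '1' for C2, supporting them as a clade.
C3 (derived state '1') is shared by Cyaneus, Glyptella, Leptoaria, and Xiphops — a synapomorphy uniting that clade.
C4: derived state '1' in Bryoella, Cyaneus, Glyptella, Leptoaria, and Xiphops only — synapomorphy for {Bryoella, Cyaneus, Glyptella, Leptoaria, Xiphops}.
C5 (state '1') occurs in Cyaneus and Leptoaria but conflicts with the nesting implied by the other characters — most parsimoniously interpreted as homoplasy.
Most parsimonious ingroup topology: (((Leptoaria,((Glyptella,Cyaneus),Xiphops)),Bryoella),Xiphinus).
Cyaneus and Glyptella form a cherry on this tree, so they are sister taxa.

Glyptella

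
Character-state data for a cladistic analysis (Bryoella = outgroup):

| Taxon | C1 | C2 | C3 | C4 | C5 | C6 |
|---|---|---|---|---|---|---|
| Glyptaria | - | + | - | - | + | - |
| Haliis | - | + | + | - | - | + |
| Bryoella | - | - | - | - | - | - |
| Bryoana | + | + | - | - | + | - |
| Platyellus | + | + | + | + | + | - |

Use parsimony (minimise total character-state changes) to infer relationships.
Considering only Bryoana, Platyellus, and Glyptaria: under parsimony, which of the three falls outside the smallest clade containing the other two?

Glyptaria

The outgroup has state '-' for every character, so '+' is the derived state throughout.
C1 (derived state '+') is shared by Bryoana and Platyellus — a synapomorphy uniting that clade.
C2 (derived state '+') is shared by all ingroup taxa — unites the whole ingroup.
C3 (state '+') occurs in Haliis and Platyellus but conflicts with the nesting implied by the other characters — most parsimoniously interpreted as homoplasy.
C4 (derived state '+') is unique to Platyellus (autapomorphy; uninformative for grouping).
C5: derived state '+' in Bryoana, Glyptaria, and Platyellus only — synapomorphy for {Bryoana, Glyptaria, Platyellus}.
C6: derived state '+' in Haliis only — an autapomorphy, so it tells us nothing about relationships among taxa.
Most parsimonious ingroup topology: (Haliis,((Platyellus,Bryoana),Glyptaria)).
Bryoana and Platyellus share a more recent common ancestor with each other than either does with Glyptaria, so Glyptaria is the least closely related of the three.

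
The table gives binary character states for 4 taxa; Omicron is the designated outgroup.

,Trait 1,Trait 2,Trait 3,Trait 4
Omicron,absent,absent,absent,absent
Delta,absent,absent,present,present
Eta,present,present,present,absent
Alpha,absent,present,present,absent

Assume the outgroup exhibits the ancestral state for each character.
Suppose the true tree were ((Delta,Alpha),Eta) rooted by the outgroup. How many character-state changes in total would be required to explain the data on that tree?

Map each character onto ((Delta,Alpha),Eta) (rooted by Omicron) and count the minimum state changes it requires (Fitch parsimony):
Trait 1: 1; Trait 2: 2; Trait 3: 1; Trait 4: 1.
Total tree length = 5.

5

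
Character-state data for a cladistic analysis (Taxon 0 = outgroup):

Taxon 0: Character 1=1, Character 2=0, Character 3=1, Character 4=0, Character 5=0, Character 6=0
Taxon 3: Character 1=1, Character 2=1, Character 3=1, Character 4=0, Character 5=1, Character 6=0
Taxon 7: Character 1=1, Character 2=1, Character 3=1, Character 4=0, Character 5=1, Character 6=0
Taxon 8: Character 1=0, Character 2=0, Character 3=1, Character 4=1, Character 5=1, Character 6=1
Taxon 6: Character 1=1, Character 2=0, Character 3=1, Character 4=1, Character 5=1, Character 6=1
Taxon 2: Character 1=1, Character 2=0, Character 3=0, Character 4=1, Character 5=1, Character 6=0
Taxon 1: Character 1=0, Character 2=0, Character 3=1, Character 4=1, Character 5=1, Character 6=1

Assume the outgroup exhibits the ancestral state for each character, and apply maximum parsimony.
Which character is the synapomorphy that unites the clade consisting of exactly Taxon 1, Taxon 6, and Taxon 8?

Character polarity is set by the outgroup: the derived state is whichever differs from the outgroup's state, so for Character 1, Character 3 the derived state is '0', and for the remaining characters it is '1'.
Only Taxon 1 and Taxon 8 show the derived state '0' for Character 1, supporting them as a clade.
Character 2: derived state '1' in Taxon 3 and Taxon 7 only — synapomorphy for {Taxon 3, Taxon 7}.
Character 3: derived state '0' in Taxon 2 only — an autapomorphy, so it tells us nothing about relationships among taxa.
Character 4 (derived state '1') is shared by Taxon 1, Taxon 2, Taxon 6, and Taxon 8 — a synapomorphy uniting that clade.
Character 5 (derived state '1') is shared by all ingroup taxa — unites the whole ingroup.
Only Taxon 1, Taxon 6, and Taxon 8 show the derived state '1' for Character 6, supporting them as a clade.
Most parsimonious ingroup topology: ((Taxon 3,Taxon 7),(((Taxon 8,Taxon 1),Taxon 6),Taxon 2)).
The clade {Taxon 1, Taxon 6, Taxon 8} is supported by Character 6: its derived state '1' occurs in exactly those taxa and in no other taxon (including the outgroup).

Character 6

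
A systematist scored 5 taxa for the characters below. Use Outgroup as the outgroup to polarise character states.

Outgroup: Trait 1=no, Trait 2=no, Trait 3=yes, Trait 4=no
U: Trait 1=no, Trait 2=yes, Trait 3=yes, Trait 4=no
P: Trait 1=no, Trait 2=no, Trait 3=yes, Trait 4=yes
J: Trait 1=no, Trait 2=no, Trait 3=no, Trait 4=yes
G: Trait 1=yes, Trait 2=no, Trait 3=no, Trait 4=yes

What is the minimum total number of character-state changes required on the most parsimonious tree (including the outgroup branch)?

Character polarity is set by the outgroup: the derived state is whichever differs from the outgroup's state, so for Trait 3 the derived state is 'no', and for the remaining characters it is 'yes'.
Trait 1 (derived state 'yes') is unique to G (autapomorphy; uninformative for grouping).
Trait 2 (derived state 'yes') is unique to U (autapomorphy; uninformative for grouping).
Trait 3: derived state 'no' in G and J only — synapomorphy for {G, J}.
Trait 4: derived state 'yes' in G, J, and P only — synapomorphy for {G, J, P}.
Most parsimonious ingroup topology: (U,(P,(J,G))).
Changes per character on this tree: Trait 1: 1; Trait 2: 1; Trait 3: 1; Trait 4: 1.
Total = 4.

4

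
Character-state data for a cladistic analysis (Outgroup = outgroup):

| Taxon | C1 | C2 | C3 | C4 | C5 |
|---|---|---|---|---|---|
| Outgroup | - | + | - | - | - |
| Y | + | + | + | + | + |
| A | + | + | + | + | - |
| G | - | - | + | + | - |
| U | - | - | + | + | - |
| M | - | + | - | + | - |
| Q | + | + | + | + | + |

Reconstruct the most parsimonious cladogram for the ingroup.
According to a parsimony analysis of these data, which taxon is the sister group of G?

Character polarity is set by the outgroup: the derived state is whichever differs from the outgroup's state, so for C2 the derived state is '-', and for the remaining characters it is '+'.
Only A, Q, and Y show the derived state '+' for C1, supporting them as a clade.
C2 (derived state '-') is shared by G and U — a synapomorphy uniting that clade.
C3: derived state '+' in A, G, Q, U, and Y only — synapomorphy for {A, G, Q, U, Y}.
C4 (derived state '+') is shared by all ingroup taxa — unites the whole ingroup.
C5 (derived state '+') is shared by Q and Y — a synapomorphy uniting that clade.
Most parsimonious ingroup topology: ((((Y,Q),A),(G,U)),M).
G and U form a cherry on this tree, so they are sister taxa.

U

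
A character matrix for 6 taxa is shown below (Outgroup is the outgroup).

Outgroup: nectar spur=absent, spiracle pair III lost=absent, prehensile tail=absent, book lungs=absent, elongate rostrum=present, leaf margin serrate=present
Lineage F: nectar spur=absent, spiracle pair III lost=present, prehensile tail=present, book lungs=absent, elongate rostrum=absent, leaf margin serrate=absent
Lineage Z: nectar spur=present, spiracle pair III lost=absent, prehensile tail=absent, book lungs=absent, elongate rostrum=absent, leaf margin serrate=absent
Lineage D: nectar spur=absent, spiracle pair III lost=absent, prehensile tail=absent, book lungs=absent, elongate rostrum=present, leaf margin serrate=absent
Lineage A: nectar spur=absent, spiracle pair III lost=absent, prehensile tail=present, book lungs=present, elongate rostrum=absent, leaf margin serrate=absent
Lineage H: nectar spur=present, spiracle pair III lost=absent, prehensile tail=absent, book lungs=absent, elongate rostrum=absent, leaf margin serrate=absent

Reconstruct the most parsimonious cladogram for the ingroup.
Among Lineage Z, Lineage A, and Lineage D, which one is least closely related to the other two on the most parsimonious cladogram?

Character polarity is set by the outgroup: the derived state is whichever differs from the outgroup's state, so for elongate rostrum, leaf margin serrate the derived state is 'absent', and for the remaining characters it is 'present'.
nectar spur (derived state 'present') is shared by Lineage H and Lineage Z — a synapomorphy uniting that clade.
spiracle pair III lost: derived state 'present' in Lineage F only — an autapomorphy, so it tells us nothing about relationships among taxa.
prehensile tail (derived state 'present') is shared by Lineage A and Lineage F — a synapomorphy uniting that clade.
book lungs (derived state 'present') is unique to Lineage A (autapomorphy; uninformative for grouping).
elongate rostrum (derived state 'absent') is shared by Lineage A, Lineage F, Lineage H, and Lineage Z — a synapomorphy uniting that clade.
leaf margin serrate (derived state 'absent') is shared by all ingroup taxa — unites the whole ingroup.
Most parsimonious ingroup topology: (((Lineage F,Lineage A),(Lineage Z,Lineage H)),Lineage D).
Lineage A and Lineage Z share a more recent common ancestor with each other than either does with Lineage D, so Lineage D is the least closely related of the three.

Lineage D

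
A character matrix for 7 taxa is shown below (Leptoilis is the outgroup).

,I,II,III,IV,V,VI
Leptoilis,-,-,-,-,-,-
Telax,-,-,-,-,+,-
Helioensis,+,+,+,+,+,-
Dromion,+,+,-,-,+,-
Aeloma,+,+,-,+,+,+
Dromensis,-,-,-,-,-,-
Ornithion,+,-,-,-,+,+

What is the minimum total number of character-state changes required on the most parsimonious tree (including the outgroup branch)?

7

The outgroup has state '-' for every character, so '+' is the derived state throughout.
I: derived state '+' in Aeloma, Dromion, Helioensis, and Ornithion only — synapomorphy for {Aeloma, Dromion, Helioensis, Ornithion}.
II (derived state '+') is shared by Aeloma, Dromion, and Helioensis — a synapomorphy uniting that clade.
III: derived state '+' in Helioensis only — an autapomorphy, so it tells us nothing about relationships among taxa.
IV: derived state '+' in Aeloma and Helioensis only — synapomorphy for {Aeloma, Helioensis}.
V (derived state '+') is shared by Aeloma, Dromion, Helioensis, Ornithion, and Telax — a synapomorphy uniting that clade.
VI (state '+') occurs in Aeloma and Ornithion but conflicts with the nesting implied by the other characters — most parsimoniously interpreted as homoplasy.
Most parsimonious ingroup topology: ((Telax,(((Helioensis,Aeloma),Dromion),Ornithion)),Dromensis).
Changes per character on this tree: I: 1; II: 1; III: 1; IV: 1; V: 1; VI: 2.
Total = 7.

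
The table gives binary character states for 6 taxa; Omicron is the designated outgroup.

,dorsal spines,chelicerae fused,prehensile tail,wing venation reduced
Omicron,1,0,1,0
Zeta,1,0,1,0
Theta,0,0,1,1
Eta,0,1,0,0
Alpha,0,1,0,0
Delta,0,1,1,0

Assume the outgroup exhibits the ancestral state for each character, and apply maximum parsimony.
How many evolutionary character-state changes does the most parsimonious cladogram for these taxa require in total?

Character polarity is set by the outgroup: the derived state is whichever differs from the outgroup's state, so for dorsal spines, prehensile tail the derived state is '0', and for the remaining characters it is '1'.
dorsal spines: derived state '0' in Alpha, Delta, Eta, and Theta only — synapomorphy for {Alpha, Delta, Eta, Theta}.
chelicerae fused (derived state '1') is shared by Alpha, Delta, and Eta — a synapomorphy uniting that clade.
Only Alpha and Eta show the derived state '0' for prehensile tail, supporting them as a clade.
wing venation reduced: derived state '1' in Theta only — an autapomorphy, so it tells us nothing about relationships among taxa.
Most parsimonious ingroup topology: (Zeta,(Theta,((Eta,Alpha),Delta))).
Changes per character on this tree: dorsal spines: 1; chelicerae fused: 1; prehensile tail: 1; wing venation reduced: 1.
Total = 4.

4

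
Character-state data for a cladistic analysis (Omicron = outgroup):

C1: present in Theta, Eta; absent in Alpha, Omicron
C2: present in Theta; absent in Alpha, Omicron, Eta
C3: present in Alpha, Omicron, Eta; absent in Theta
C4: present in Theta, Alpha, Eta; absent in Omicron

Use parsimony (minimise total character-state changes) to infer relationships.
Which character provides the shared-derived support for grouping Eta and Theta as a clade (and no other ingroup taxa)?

C1

Character polarity is set by the outgroup: the derived state is whichever differs from the outgroup's state, so for C3 the derived state is 'absent', and for the remaining characters it is 'present'.
C1 (derived state 'present') is shared by Eta and Theta — a synapomorphy uniting that clade.
C2: derived state 'present' in Theta only — an autapomorphy, so it tells us nothing about relationships among taxa.
C3: derived state 'absent' in Theta only — an autapomorphy, so it tells us nothing about relationships among taxa.
All ingroup taxa share the derived state 'present' for C4; it defines the ingroup but does not resolve relationships within it.
Most parsimonious ingroup topology: ((Theta,Eta),Alpha).
The clade {Eta, Theta} is supported by C1: its derived state 'present' occurs in exactly those taxa and in no other taxon (including the outgroup).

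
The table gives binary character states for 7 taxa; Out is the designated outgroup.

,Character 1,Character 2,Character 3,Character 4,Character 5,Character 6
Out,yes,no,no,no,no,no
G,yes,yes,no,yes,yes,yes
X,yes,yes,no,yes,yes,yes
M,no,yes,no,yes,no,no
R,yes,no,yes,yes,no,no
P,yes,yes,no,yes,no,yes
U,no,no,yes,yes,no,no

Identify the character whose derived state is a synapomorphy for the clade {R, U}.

Character 3

Character polarity is set by the outgroup: the derived state is whichever differs from the outgroup's state, so for Character 1 the derived state is 'no', and for the remaining characters it is 'yes'.
Character 1 (state 'no') occurs in M and U but conflicts with the nesting implied by the other characters — most parsimoniously interpreted as homoplasy.
Character 2 (derived state 'yes') is shared by G, M, P, and X — a synapomorphy uniting that clade.
Character 3 (derived state 'yes') is shared by R and U — a synapomorphy uniting that clade.
Character 4 (derived state 'yes') is shared by all ingroup taxa — unites the whole ingroup.
Only G and X show the derived state 'yes' for Character 5, supporting them as a clade.
Character 6 (derived state 'yes') is shared by G, P, and X — a synapomorphy uniting that clade.
Most parsimonious ingroup topology: ((((G,X),P),M),(R,U)).
The clade {R, U} is supported by Character 3: its derived state 'yes' occurs in exactly those taxa and in no other taxon (including the outgroup).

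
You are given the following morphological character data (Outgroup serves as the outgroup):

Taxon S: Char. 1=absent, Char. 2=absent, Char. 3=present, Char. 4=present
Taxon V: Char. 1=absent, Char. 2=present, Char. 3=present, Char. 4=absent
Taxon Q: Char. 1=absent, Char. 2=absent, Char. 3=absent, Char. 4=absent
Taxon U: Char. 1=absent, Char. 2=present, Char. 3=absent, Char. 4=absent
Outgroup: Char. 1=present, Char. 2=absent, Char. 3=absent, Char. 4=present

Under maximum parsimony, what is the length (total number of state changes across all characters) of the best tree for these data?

Character polarity is set by the outgroup: the derived state is whichever differs from the outgroup's state, so for Char. 1, Char. 4 the derived state is 'absent', and for the remaining characters it is 'present'.
All ingroup taxa share the derived state 'absent' for Char. 1; it defines the ingroup but does not resolve relationships within it.
Char. 2: derived state 'present' in Taxon U and Taxon V only — synapomorphy for {Taxon U, Taxon V}.
Char. 3 groups Taxon S and Taxon V, which is incompatible with the clades supported by the remaining characters; treating it as convergent (homoplasy) costs fewer steps than any alternative tree.
Only Taxon Q, Taxon U, and Taxon V show the derived state 'absent' for Char. 4, supporting them as a clade.
Most parsimonious ingroup topology: ((Taxon Q,(Taxon V,Taxon U)),Taxon S).
Changes per character on this tree: Char. 1: 1; Char. 2: 1; Char. 3: 2; Char. 4: 1.
Total = 5.

5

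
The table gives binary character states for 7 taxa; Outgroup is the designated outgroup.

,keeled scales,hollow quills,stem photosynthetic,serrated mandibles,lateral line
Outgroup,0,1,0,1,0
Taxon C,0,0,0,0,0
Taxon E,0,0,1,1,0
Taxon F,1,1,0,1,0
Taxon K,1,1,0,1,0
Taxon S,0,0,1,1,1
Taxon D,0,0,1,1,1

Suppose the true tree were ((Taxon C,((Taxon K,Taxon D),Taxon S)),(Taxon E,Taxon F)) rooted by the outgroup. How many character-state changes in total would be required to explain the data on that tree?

Map each character onto ((Taxon C,((Taxon K,Taxon D),Taxon S)),(Taxon E,Taxon F)) (rooted by Outgroup) and count the minimum state changes it requires (Fitch parsimony):
keeled scales: 2; hollow quills: 3; stem photosynthetic: 3; serrated mandibles: 1; lateral line: 2.
Total tree length = 11.

11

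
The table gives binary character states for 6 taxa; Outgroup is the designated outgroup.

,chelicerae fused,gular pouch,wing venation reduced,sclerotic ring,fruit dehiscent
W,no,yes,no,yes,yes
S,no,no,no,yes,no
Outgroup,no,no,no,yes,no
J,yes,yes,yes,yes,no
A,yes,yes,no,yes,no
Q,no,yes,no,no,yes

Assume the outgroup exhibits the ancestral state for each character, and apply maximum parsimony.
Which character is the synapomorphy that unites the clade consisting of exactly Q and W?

Character polarity is set by the outgroup: the derived state is whichever differs from the outgroup's state, so for sclerotic ring the derived state is 'no', and for the remaining characters it is 'yes'.
chelicerae fused (derived state 'yes') is shared by A and J — a synapomorphy uniting that clade.
gular pouch: derived state 'yes' in A, J, Q, and W only — synapomorphy for {A, J, Q, W}.
wing venation reduced (derived state 'yes') is unique to J (autapomorphy; uninformative for grouping).
sclerotic ring: derived state 'no' in Q only — an autapomorphy, so it tells us nothing about relationships among taxa.
fruit dehiscent (derived state 'yes') is shared by Q and W — a synapomorphy uniting that clade.
Most parsimonious ingroup topology: (((J,A),(W,Q)),S).
The clade {Q, W} is supported by fruit dehiscent: its derived state 'yes' occurs in exactly those taxa and in no other taxon (including the outgroup).

fruit dehiscent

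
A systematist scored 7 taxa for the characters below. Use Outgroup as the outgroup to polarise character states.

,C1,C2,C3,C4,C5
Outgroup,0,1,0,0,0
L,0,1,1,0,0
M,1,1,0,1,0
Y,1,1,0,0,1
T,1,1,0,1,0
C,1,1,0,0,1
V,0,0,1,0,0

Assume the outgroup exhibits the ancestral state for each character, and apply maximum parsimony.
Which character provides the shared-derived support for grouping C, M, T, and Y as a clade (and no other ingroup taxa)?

Character polarity is set by the outgroup: the derived state is whichever differs from the outgroup's state, so for C2 the derived state is '0', and for the remaining characters it is '1'.
C1: derived state '1' in C, M, T, and Y only — synapomorphy for {C, M, T, Y}.
C2 (derived state '0') is unique to V (autapomorphy; uninformative for grouping).
Only L and V show the derived state '1' for C3, supporting them as a clade.
C4: derived state '1' in M and T only — synapomorphy for {M, T}.
C5 (derived state '1') is shared by C and Y — a synapomorphy uniting that clade.
Most parsimonious ingroup topology: ((L,V),((M,T),(Y,C))).
The clade {C, M, T, Y} is supported by C1: its derived state '1' occurs in exactly those taxa and in no other taxon (including the outgroup).

C1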